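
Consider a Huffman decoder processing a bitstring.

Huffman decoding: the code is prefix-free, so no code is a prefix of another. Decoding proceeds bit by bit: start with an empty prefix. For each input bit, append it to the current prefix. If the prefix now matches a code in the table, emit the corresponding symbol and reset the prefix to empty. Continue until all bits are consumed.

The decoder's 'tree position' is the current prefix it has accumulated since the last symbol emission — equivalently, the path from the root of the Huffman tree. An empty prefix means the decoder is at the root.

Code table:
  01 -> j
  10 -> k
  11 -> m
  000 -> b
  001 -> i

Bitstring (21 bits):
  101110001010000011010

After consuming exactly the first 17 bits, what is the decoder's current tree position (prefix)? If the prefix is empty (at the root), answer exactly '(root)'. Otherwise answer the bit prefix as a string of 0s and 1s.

Bit 0: prefix='1' (no match yet)
Bit 1: prefix='10' -> emit 'k', reset
Bit 2: prefix='1' (no match yet)
Bit 3: prefix='11' -> emit 'm', reset
Bit 4: prefix='1' (no match yet)
Bit 5: prefix='10' -> emit 'k', reset
Bit 6: prefix='0' (no match yet)
Bit 7: prefix='00' (no match yet)
Bit 8: prefix='001' -> emit 'i', reset
Bit 9: prefix='0' (no match yet)
Bit 10: prefix='01' -> emit 'j', reset
Bit 11: prefix='0' (no match yet)
Bit 12: prefix='00' (no match yet)
Bit 13: prefix='000' -> emit 'b', reset
Bit 14: prefix='0' (no match yet)
Bit 15: prefix='00' (no match yet)
Bit 16: prefix='001' -> emit 'i', reset

Answer: (root)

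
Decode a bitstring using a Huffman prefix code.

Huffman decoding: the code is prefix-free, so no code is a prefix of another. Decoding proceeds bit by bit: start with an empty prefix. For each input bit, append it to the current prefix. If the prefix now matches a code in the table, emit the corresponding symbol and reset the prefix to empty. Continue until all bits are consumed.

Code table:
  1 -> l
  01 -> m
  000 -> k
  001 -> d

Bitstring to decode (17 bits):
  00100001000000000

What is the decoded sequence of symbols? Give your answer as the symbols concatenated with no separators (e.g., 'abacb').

Bit 0: prefix='0' (no match yet)
Bit 1: prefix='00' (no match yet)
Bit 2: prefix='001' -> emit 'd', reset
Bit 3: prefix='0' (no match yet)
Bit 4: prefix='00' (no match yet)
Bit 5: prefix='000' -> emit 'k', reset
Bit 6: prefix='0' (no match yet)
Bit 7: prefix='01' -> emit 'm', reset
Bit 8: prefix='0' (no match yet)
Bit 9: prefix='00' (no match yet)
Bit 10: prefix='000' -> emit 'k', reset
Bit 11: prefix='0' (no match yet)
Bit 12: prefix='00' (no match yet)
Bit 13: prefix='000' -> emit 'k', reset
Bit 14: prefix='0' (no match yet)
Bit 15: prefix='00' (no match yet)
Bit 16: prefix='000' -> emit 'k', reset

Answer: dkmkkk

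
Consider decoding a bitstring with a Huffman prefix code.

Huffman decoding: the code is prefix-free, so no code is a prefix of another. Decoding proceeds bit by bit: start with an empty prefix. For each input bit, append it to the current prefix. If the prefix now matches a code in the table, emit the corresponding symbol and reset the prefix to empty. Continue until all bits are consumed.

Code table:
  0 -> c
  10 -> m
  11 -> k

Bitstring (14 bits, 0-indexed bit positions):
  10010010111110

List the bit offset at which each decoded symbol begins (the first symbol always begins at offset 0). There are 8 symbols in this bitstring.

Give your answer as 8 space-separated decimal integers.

Answer: 0 2 3 5 6 8 10 12

Derivation:
Bit 0: prefix='1' (no match yet)
Bit 1: prefix='10' -> emit 'm', reset
Bit 2: prefix='0' -> emit 'c', reset
Bit 3: prefix='1' (no match yet)
Bit 4: prefix='10' -> emit 'm', reset
Bit 5: prefix='0' -> emit 'c', reset
Bit 6: prefix='1' (no match yet)
Bit 7: prefix='10' -> emit 'm', reset
Bit 8: prefix='1' (no match yet)
Bit 9: prefix='11' -> emit 'k', reset
Bit 10: prefix='1' (no match yet)
Bit 11: prefix='11' -> emit 'k', reset
Bit 12: prefix='1' (no match yet)
Bit 13: prefix='10' -> emit 'm', reset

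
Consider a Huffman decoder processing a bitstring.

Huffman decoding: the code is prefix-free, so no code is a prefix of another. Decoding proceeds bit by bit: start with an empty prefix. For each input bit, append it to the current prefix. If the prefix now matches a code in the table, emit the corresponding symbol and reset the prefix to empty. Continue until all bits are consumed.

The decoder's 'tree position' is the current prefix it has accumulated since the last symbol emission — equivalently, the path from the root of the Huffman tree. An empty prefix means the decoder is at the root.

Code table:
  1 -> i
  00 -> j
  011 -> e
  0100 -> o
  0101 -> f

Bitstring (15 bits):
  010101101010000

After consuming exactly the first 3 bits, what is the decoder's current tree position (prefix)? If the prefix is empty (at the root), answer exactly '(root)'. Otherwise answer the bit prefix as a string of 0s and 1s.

Bit 0: prefix='0' (no match yet)
Bit 1: prefix='01' (no match yet)
Bit 2: prefix='010' (no match yet)

Answer: 010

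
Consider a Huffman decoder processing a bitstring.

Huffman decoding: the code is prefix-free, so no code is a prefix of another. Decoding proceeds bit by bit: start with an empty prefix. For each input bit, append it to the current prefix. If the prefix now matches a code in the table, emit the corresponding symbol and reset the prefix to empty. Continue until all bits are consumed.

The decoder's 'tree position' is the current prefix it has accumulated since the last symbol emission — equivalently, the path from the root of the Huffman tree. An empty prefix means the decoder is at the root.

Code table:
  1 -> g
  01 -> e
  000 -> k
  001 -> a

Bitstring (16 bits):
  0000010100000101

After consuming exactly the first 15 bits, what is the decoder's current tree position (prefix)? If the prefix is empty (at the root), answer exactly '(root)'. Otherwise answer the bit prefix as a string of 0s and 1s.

Answer: 0

Derivation:
Bit 0: prefix='0' (no match yet)
Bit 1: prefix='00' (no match yet)
Bit 2: prefix='000' -> emit 'k', reset
Bit 3: prefix='0' (no match yet)
Bit 4: prefix='00' (no match yet)
Bit 5: prefix='001' -> emit 'a', reset
Bit 6: prefix='0' (no match yet)
Bit 7: prefix='01' -> emit 'e', reset
Bit 8: prefix='0' (no match yet)
Bit 9: prefix='00' (no match yet)
Bit 10: prefix='000' -> emit 'k', reset
Bit 11: prefix='0' (no match yet)
Bit 12: prefix='00' (no match yet)
Bit 13: prefix='001' -> emit 'a', reset
Bit 14: prefix='0' (no match yet)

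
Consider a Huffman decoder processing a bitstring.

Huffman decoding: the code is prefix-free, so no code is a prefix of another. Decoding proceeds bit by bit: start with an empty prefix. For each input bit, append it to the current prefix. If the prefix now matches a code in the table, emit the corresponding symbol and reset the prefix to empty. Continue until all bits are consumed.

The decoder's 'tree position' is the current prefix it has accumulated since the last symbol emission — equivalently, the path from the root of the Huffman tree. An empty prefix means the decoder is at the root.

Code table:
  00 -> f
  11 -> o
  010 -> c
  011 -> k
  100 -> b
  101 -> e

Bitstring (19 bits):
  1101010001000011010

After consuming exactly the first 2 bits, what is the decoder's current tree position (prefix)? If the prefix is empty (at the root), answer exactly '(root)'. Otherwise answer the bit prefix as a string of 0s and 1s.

Bit 0: prefix='1' (no match yet)
Bit 1: prefix='11' -> emit 'o', reset

Answer: (root)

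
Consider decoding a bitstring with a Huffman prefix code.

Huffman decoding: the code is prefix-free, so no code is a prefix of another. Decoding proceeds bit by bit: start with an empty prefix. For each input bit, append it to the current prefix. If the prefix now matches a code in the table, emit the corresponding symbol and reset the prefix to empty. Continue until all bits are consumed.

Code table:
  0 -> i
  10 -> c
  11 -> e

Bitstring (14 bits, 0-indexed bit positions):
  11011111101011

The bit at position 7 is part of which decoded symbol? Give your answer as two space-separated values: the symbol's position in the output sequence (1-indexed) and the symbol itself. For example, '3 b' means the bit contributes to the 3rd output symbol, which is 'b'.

Answer: 5 e

Derivation:
Bit 0: prefix='1' (no match yet)
Bit 1: prefix='11' -> emit 'e', reset
Bit 2: prefix='0' -> emit 'i', reset
Bit 3: prefix='1' (no match yet)
Bit 4: prefix='11' -> emit 'e', reset
Bit 5: prefix='1' (no match yet)
Bit 6: prefix='11' -> emit 'e', reset
Bit 7: prefix='1' (no match yet)
Bit 8: prefix='11' -> emit 'e', reset
Bit 9: prefix='0' -> emit 'i', reset
Bit 10: prefix='1' (no match yet)
Bit 11: prefix='10' -> emit 'c', reset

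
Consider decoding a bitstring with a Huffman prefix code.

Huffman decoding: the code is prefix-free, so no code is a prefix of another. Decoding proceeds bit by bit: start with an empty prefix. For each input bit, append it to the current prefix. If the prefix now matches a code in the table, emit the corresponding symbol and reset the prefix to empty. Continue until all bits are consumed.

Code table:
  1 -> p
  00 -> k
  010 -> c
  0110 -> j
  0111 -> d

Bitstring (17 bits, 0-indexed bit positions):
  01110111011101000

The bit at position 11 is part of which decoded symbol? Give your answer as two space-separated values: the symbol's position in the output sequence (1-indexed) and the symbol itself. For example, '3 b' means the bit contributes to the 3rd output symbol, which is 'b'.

Answer: 3 d

Derivation:
Bit 0: prefix='0' (no match yet)
Bit 1: prefix='01' (no match yet)
Bit 2: prefix='011' (no match yet)
Bit 3: prefix='0111' -> emit 'd', reset
Bit 4: prefix='0' (no match yet)
Bit 5: prefix='01' (no match yet)
Bit 6: prefix='011' (no match yet)
Bit 7: prefix='0111' -> emit 'd', reset
Bit 8: prefix='0' (no match yet)
Bit 9: prefix='01' (no match yet)
Bit 10: prefix='011' (no match yet)
Bit 11: prefix='0111' -> emit 'd', reset
Bit 12: prefix='0' (no match yet)
Bit 13: prefix='01' (no match yet)
Bit 14: prefix='010' -> emit 'c', reset
Bit 15: prefix='0' (no match yet)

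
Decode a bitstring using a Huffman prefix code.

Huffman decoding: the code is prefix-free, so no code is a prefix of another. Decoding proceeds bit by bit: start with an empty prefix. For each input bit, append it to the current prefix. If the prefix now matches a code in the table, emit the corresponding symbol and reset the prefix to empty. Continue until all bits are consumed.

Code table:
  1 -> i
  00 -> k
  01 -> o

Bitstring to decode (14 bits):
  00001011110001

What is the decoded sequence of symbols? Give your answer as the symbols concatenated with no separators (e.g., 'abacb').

Bit 0: prefix='0' (no match yet)
Bit 1: prefix='00' -> emit 'k', reset
Bit 2: prefix='0' (no match yet)
Bit 3: prefix='00' -> emit 'k', reset
Bit 4: prefix='1' -> emit 'i', reset
Bit 5: prefix='0' (no match yet)
Bit 6: prefix='01' -> emit 'o', reset
Bit 7: prefix='1' -> emit 'i', reset
Bit 8: prefix='1' -> emit 'i', reset
Bit 9: prefix='1' -> emit 'i', reset
Bit 10: prefix='0' (no match yet)
Bit 11: prefix='00' -> emit 'k', reset
Bit 12: prefix='0' (no match yet)
Bit 13: prefix='01' -> emit 'o', reset

Answer: kkioiiiko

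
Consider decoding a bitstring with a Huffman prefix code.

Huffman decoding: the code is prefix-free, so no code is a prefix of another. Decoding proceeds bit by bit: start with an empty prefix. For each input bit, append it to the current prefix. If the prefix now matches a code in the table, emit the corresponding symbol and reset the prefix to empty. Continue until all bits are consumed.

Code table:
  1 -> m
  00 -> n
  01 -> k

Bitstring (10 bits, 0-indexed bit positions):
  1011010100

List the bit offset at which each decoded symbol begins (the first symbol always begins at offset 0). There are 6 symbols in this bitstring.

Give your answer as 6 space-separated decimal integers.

Answer: 0 1 3 4 6 8

Derivation:
Bit 0: prefix='1' -> emit 'm', reset
Bit 1: prefix='0' (no match yet)
Bit 2: prefix='01' -> emit 'k', reset
Bit 3: prefix='1' -> emit 'm', reset
Bit 4: prefix='0' (no match yet)
Bit 5: prefix='01' -> emit 'k', reset
Bit 6: prefix='0' (no match yet)
Bit 7: prefix='01' -> emit 'k', reset
Bit 8: prefix='0' (no match yet)
Bit 9: prefix='00' -> emit 'n', reset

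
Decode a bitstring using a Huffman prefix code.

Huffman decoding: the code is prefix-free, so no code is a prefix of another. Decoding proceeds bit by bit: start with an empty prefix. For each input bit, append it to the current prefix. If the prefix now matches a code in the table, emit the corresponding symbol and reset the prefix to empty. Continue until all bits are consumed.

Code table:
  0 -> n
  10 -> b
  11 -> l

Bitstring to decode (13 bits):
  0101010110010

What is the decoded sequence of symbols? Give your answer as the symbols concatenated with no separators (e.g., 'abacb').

Answer: nbbblnnb

Derivation:
Bit 0: prefix='0' -> emit 'n', reset
Bit 1: prefix='1' (no match yet)
Bit 2: prefix='10' -> emit 'b', reset
Bit 3: prefix='1' (no match yet)
Bit 4: prefix='10' -> emit 'b', reset
Bit 5: prefix='1' (no match yet)
Bit 6: prefix='10' -> emit 'b', reset
Bit 7: prefix='1' (no match yet)
Bit 8: prefix='11' -> emit 'l', reset
Bit 9: prefix='0' -> emit 'n', reset
Bit 10: prefix='0' -> emit 'n', reset
Bit 11: prefix='1' (no match yet)
Bit 12: prefix='10' -> emit 'b', reset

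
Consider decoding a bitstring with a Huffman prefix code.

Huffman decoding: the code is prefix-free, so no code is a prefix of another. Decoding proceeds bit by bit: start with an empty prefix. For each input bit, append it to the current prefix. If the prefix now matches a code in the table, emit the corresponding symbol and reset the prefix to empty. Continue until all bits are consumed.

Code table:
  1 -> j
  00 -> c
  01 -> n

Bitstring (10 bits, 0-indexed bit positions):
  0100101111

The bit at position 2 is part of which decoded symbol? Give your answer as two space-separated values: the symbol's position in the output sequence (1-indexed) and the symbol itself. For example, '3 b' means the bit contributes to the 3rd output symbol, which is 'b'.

Answer: 2 c

Derivation:
Bit 0: prefix='0' (no match yet)
Bit 1: prefix='01' -> emit 'n', reset
Bit 2: prefix='0' (no match yet)
Bit 3: prefix='00' -> emit 'c', reset
Bit 4: prefix='1' -> emit 'j', reset
Bit 5: prefix='0' (no match yet)
Bit 6: prefix='01' -> emit 'n', reset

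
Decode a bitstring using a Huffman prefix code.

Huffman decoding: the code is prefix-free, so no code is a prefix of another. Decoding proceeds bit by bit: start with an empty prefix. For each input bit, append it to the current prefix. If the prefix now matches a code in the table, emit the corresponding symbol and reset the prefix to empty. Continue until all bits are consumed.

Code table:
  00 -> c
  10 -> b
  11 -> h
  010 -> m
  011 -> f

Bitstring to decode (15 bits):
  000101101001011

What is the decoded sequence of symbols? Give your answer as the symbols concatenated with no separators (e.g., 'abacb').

Bit 0: prefix='0' (no match yet)
Bit 1: prefix='00' -> emit 'c', reset
Bit 2: prefix='0' (no match yet)
Bit 3: prefix='01' (no match yet)
Bit 4: prefix='010' -> emit 'm', reset
Bit 5: prefix='1' (no match yet)
Bit 6: prefix='11' -> emit 'h', reset
Bit 7: prefix='0' (no match yet)
Bit 8: prefix='01' (no match yet)
Bit 9: prefix='010' -> emit 'm', reset
Bit 10: prefix='0' (no match yet)
Bit 11: prefix='01' (no match yet)
Bit 12: prefix='010' -> emit 'm', reset
Bit 13: prefix='1' (no match yet)
Bit 14: prefix='11' -> emit 'h', reset

Answer: cmhmmh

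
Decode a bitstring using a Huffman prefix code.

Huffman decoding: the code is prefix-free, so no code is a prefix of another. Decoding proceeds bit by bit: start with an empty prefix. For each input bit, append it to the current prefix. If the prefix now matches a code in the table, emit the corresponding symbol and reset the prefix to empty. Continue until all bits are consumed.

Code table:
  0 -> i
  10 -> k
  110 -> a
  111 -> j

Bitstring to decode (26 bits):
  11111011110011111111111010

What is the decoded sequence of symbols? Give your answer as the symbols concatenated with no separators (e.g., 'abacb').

Answer: jajkijjjak

Derivation:
Bit 0: prefix='1' (no match yet)
Bit 1: prefix='11' (no match yet)
Bit 2: prefix='111' -> emit 'j', reset
Bit 3: prefix='1' (no match yet)
Bit 4: prefix='11' (no match yet)
Bit 5: prefix='110' -> emit 'a', reset
Bit 6: prefix='1' (no match yet)
Bit 7: prefix='11' (no match yet)
Bit 8: prefix='111' -> emit 'j', reset
Bit 9: prefix='1' (no match yet)
Bit 10: prefix='10' -> emit 'k', reset
Bit 11: prefix='0' -> emit 'i', reset
Bit 12: prefix='1' (no match yet)
Bit 13: prefix='11' (no match yet)
Bit 14: prefix='111' -> emit 'j', reset
Bit 15: prefix='1' (no match yet)
Bit 16: prefix='11' (no match yet)
Bit 17: prefix='111' -> emit 'j', reset
Bit 18: prefix='1' (no match yet)
Bit 19: prefix='11' (no match yet)
Bit 20: prefix='111' -> emit 'j', reset
Bit 21: prefix='1' (no match yet)
Bit 22: prefix='11' (no match yet)
Bit 23: prefix='110' -> emit 'a', reset
Bit 24: prefix='1' (no match yet)
Bit 25: prefix='10' -> emit 'k', reset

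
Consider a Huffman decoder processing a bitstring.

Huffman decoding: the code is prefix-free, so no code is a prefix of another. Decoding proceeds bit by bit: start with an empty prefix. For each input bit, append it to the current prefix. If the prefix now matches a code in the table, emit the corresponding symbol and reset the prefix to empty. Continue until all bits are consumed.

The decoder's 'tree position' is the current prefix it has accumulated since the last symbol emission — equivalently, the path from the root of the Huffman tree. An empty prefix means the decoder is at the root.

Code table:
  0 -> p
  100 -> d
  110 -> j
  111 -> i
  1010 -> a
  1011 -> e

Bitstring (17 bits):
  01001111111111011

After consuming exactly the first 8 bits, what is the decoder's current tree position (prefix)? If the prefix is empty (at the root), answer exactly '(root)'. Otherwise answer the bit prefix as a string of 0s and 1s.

Bit 0: prefix='0' -> emit 'p', reset
Bit 1: prefix='1' (no match yet)
Bit 2: prefix='10' (no match yet)
Bit 3: prefix='100' -> emit 'd', reset
Bit 4: prefix='1' (no match yet)
Bit 5: prefix='11' (no match yet)
Bit 6: prefix='111' -> emit 'i', reset
Bit 7: prefix='1' (no match yet)

Answer: 1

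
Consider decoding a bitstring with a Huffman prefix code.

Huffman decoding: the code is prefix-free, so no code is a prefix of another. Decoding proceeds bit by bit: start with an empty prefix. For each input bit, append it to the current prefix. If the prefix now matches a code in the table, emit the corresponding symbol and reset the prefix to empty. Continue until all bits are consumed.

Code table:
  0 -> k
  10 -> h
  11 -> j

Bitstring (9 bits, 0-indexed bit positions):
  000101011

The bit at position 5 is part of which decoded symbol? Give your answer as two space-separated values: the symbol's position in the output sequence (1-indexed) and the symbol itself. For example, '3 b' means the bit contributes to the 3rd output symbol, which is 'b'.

Answer: 5 h

Derivation:
Bit 0: prefix='0' -> emit 'k', reset
Bit 1: prefix='0' -> emit 'k', reset
Bit 2: prefix='0' -> emit 'k', reset
Bit 3: prefix='1' (no match yet)
Bit 4: prefix='10' -> emit 'h', reset
Bit 5: prefix='1' (no match yet)
Bit 6: prefix='10' -> emit 'h', reset
Bit 7: prefix='1' (no match yet)
Bit 8: prefix='11' -> emit 'j', reset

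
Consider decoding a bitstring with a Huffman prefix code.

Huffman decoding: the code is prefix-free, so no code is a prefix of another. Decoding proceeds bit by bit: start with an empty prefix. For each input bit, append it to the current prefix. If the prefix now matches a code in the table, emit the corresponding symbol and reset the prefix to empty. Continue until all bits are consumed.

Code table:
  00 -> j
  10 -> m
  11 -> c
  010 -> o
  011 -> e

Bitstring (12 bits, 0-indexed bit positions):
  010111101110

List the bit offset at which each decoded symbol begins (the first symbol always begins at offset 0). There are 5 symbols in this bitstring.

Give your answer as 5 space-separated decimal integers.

Answer: 0 3 5 7 10

Derivation:
Bit 0: prefix='0' (no match yet)
Bit 1: prefix='01' (no match yet)
Bit 2: prefix='010' -> emit 'o', reset
Bit 3: prefix='1' (no match yet)
Bit 4: prefix='11' -> emit 'c', reset
Bit 5: prefix='1' (no match yet)
Bit 6: prefix='11' -> emit 'c', reset
Bit 7: prefix='0' (no match yet)
Bit 8: prefix='01' (no match yet)
Bit 9: prefix='011' -> emit 'e', reset
Bit 10: prefix='1' (no match yet)
Bit 11: prefix='10' -> emit 'm', reset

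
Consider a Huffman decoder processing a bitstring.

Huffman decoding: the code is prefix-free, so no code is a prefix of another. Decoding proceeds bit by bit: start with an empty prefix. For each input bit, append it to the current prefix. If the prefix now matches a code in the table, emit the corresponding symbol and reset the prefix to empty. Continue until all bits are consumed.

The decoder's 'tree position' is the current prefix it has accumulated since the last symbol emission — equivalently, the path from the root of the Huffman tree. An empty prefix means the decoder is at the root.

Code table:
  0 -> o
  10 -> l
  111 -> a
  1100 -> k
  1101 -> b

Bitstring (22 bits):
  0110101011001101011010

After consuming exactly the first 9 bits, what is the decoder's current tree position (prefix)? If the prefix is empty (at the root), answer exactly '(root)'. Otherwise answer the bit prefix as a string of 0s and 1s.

Answer: 1

Derivation:
Bit 0: prefix='0' -> emit 'o', reset
Bit 1: prefix='1' (no match yet)
Bit 2: prefix='11' (no match yet)
Bit 3: prefix='110' (no match yet)
Bit 4: prefix='1101' -> emit 'b', reset
Bit 5: prefix='0' -> emit 'o', reset
Bit 6: prefix='1' (no match yet)
Bit 7: prefix='10' -> emit 'l', reset
Bit 8: prefix='1' (no match yet)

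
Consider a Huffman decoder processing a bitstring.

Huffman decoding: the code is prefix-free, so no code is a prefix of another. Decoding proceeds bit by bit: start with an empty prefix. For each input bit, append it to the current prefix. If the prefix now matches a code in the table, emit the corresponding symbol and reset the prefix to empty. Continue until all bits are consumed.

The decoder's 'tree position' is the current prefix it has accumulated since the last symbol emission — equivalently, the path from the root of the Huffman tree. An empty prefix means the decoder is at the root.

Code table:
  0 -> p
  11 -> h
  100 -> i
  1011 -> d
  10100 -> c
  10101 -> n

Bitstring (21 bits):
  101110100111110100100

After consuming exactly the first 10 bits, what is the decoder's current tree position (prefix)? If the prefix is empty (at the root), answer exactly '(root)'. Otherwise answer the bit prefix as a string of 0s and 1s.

Bit 0: prefix='1' (no match yet)
Bit 1: prefix='10' (no match yet)
Bit 2: prefix='101' (no match yet)
Bit 3: prefix='1011' -> emit 'd', reset
Bit 4: prefix='1' (no match yet)
Bit 5: prefix='10' (no match yet)
Bit 6: prefix='101' (no match yet)
Bit 7: prefix='1010' (no match yet)
Bit 8: prefix='10100' -> emit 'c', reset
Bit 9: prefix='1' (no match yet)

Answer: 1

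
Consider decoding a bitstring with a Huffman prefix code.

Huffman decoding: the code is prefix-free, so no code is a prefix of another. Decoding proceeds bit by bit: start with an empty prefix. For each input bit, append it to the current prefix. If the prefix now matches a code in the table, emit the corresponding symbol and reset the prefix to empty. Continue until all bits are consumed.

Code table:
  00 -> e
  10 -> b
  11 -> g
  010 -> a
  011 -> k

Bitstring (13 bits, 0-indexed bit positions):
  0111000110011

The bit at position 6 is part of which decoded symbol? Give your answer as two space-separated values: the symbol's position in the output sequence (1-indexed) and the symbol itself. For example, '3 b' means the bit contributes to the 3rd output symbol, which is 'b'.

Bit 0: prefix='0' (no match yet)
Bit 1: prefix='01' (no match yet)
Bit 2: prefix='011' -> emit 'k', reset
Bit 3: prefix='1' (no match yet)
Bit 4: prefix='10' -> emit 'b', reset
Bit 5: prefix='0' (no match yet)
Bit 6: prefix='00' -> emit 'e', reset
Bit 7: prefix='1' (no match yet)
Bit 8: prefix='11' -> emit 'g', reset
Bit 9: prefix='0' (no match yet)
Bit 10: prefix='00' -> emit 'e', reset

Answer: 3 e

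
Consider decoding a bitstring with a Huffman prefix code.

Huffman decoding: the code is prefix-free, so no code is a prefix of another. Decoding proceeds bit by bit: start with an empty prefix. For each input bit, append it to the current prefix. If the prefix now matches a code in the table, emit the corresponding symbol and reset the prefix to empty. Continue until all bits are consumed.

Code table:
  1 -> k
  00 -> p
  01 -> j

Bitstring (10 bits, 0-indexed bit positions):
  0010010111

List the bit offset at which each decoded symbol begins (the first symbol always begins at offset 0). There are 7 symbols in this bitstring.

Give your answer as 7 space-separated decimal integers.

Bit 0: prefix='0' (no match yet)
Bit 1: prefix='00' -> emit 'p', reset
Bit 2: prefix='1' -> emit 'k', reset
Bit 3: prefix='0' (no match yet)
Bit 4: prefix='00' -> emit 'p', reset
Bit 5: prefix='1' -> emit 'k', reset
Bit 6: prefix='0' (no match yet)
Bit 7: prefix='01' -> emit 'j', reset
Bit 8: prefix='1' -> emit 'k', reset
Bit 9: prefix='1' -> emit 'k', reset

Answer: 0 2 3 5 6 8 9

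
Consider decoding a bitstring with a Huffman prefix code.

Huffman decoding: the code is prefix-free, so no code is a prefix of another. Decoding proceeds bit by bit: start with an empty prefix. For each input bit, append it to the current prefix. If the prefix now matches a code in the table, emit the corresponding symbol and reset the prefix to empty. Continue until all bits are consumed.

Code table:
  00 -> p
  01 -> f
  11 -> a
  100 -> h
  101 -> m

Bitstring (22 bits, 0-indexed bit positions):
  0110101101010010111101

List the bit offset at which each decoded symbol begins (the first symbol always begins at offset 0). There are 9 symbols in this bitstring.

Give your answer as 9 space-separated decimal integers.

Answer: 0 2 5 7 10 12 14 17 19

Derivation:
Bit 0: prefix='0' (no match yet)
Bit 1: prefix='01' -> emit 'f', reset
Bit 2: prefix='1' (no match yet)
Bit 3: prefix='10' (no match yet)
Bit 4: prefix='101' -> emit 'm', reset
Bit 5: prefix='0' (no match yet)
Bit 6: prefix='01' -> emit 'f', reset
Bit 7: prefix='1' (no match yet)
Bit 8: prefix='10' (no match yet)
Bit 9: prefix='101' -> emit 'm', reset
Bit 10: prefix='0' (no match yet)
Bit 11: prefix='01' -> emit 'f', reset
Bit 12: prefix='0' (no match yet)
Bit 13: prefix='00' -> emit 'p', reset
Bit 14: prefix='1' (no match yet)
Bit 15: prefix='10' (no match yet)
Bit 16: prefix='101' -> emit 'm', reset
Bit 17: prefix='1' (no match yet)
Bit 18: prefix='11' -> emit 'a', reset
Bit 19: prefix='1' (no match yet)
Bit 20: prefix='10' (no match yet)
Bit 21: prefix='101' -> emit 'm', reset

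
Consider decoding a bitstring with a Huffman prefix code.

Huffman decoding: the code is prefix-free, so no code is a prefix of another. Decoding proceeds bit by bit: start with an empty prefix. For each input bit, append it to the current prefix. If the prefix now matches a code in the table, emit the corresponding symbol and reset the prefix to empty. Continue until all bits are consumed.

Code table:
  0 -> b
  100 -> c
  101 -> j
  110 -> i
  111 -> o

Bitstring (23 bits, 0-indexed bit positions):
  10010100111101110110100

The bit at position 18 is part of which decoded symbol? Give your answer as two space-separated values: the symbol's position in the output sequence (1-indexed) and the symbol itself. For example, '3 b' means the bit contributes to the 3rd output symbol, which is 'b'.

Answer: 8 i

Derivation:
Bit 0: prefix='1' (no match yet)
Bit 1: prefix='10' (no match yet)
Bit 2: prefix='100' -> emit 'c', reset
Bit 3: prefix='1' (no match yet)
Bit 4: prefix='10' (no match yet)
Bit 5: prefix='101' -> emit 'j', reset
Bit 6: prefix='0' -> emit 'b', reset
Bit 7: prefix='0' -> emit 'b', reset
Bit 8: prefix='1' (no match yet)
Bit 9: prefix='11' (no match yet)
Bit 10: prefix='111' -> emit 'o', reset
Bit 11: prefix='1' (no match yet)
Bit 12: prefix='10' (no match yet)
Bit 13: prefix='101' -> emit 'j', reset
Bit 14: prefix='1' (no match yet)
Bit 15: prefix='11' (no match yet)
Bit 16: prefix='110' -> emit 'i', reset
Bit 17: prefix='1' (no match yet)
Bit 18: prefix='11' (no match yet)
Bit 19: prefix='110' -> emit 'i', reset
Bit 20: prefix='1' (no match yet)
Bit 21: prefix='10' (no match yet)
Bit 22: prefix='100' -> emit 'c', reset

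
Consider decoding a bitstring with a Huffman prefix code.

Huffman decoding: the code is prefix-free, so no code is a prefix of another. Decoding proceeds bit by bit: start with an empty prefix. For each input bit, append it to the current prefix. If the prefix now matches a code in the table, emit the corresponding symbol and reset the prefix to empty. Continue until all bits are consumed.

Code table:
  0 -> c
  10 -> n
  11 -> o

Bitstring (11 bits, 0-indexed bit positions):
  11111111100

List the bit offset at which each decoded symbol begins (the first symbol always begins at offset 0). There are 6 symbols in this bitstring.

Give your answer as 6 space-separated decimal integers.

Answer: 0 2 4 6 8 10

Derivation:
Bit 0: prefix='1' (no match yet)
Bit 1: prefix='11' -> emit 'o', reset
Bit 2: prefix='1' (no match yet)
Bit 3: prefix='11' -> emit 'o', reset
Bit 4: prefix='1' (no match yet)
Bit 5: prefix='11' -> emit 'o', reset
Bit 6: prefix='1' (no match yet)
Bit 7: prefix='11' -> emit 'o', reset
Bit 8: prefix='1' (no match yet)
Bit 9: prefix='10' -> emit 'n', reset
Bit 10: prefix='0' -> emit 'c', reset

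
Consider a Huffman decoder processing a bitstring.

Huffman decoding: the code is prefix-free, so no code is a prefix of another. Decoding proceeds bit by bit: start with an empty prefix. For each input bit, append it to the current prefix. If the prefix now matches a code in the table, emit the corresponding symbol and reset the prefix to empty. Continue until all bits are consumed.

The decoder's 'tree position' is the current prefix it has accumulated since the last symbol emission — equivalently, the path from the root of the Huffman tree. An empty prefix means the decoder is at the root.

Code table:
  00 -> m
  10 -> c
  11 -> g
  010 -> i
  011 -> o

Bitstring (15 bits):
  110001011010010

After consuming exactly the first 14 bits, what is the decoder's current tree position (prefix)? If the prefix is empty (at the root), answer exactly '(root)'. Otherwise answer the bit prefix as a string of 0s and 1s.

Bit 0: prefix='1' (no match yet)
Bit 1: prefix='11' -> emit 'g', reset
Bit 2: prefix='0' (no match yet)
Bit 3: prefix='00' -> emit 'm', reset
Bit 4: prefix='0' (no match yet)
Bit 5: prefix='01' (no match yet)
Bit 6: prefix='010' -> emit 'i', reset
Bit 7: prefix='1' (no match yet)
Bit 8: prefix='11' -> emit 'g', reset
Bit 9: prefix='0' (no match yet)
Bit 10: prefix='01' (no match yet)
Bit 11: prefix='010' -> emit 'i', reset
Bit 12: prefix='0' (no match yet)
Bit 13: prefix='01' (no match yet)

Answer: 01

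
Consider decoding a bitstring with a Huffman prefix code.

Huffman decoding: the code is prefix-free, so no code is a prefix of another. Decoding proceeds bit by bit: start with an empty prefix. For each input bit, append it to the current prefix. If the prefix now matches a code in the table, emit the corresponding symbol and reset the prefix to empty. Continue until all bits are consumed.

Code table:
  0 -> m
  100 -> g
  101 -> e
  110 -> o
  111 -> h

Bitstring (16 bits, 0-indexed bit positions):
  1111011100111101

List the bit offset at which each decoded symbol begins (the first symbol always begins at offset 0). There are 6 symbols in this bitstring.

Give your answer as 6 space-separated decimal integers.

Bit 0: prefix='1' (no match yet)
Bit 1: prefix='11' (no match yet)
Bit 2: prefix='111' -> emit 'h', reset
Bit 3: prefix='1' (no match yet)
Bit 4: prefix='10' (no match yet)
Bit 5: prefix='101' -> emit 'e', reset
Bit 6: prefix='1' (no match yet)
Bit 7: prefix='11' (no match yet)
Bit 8: prefix='110' -> emit 'o', reset
Bit 9: prefix='0' -> emit 'm', reset
Bit 10: prefix='1' (no match yet)
Bit 11: prefix='11' (no match yet)
Bit 12: prefix='111' -> emit 'h', reset
Bit 13: prefix='1' (no match yet)
Bit 14: prefix='10' (no match yet)
Bit 15: prefix='101' -> emit 'e', reset

Answer: 0 3 6 9 10 13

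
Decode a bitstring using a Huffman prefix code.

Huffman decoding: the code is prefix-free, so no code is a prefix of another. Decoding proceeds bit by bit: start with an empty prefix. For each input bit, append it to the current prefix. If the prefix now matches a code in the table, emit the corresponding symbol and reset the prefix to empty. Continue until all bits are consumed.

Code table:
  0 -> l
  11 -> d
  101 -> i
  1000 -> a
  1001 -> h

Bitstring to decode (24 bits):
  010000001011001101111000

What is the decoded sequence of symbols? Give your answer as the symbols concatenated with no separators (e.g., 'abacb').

Answer: lalllihida

Derivation:
Bit 0: prefix='0' -> emit 'l', reset
Bit 1: prefix='1' (no match yet)
Bit 2: prefix='10' (no match yet)
Bit 3: prefix='100' (no match yet)
Bit 4: prefix='1000' -> emit 'a', reset
Bit 5: prefix='0' -> emit 'l', reset
Bit 6: prefix='0' -> emit 'l', reset
Bit 7: prefix='0' -> emit 'l', reset
Bit 8: prefix='1' (no match yet)
Bit 9: prefix='10' (no match yet)
Bit 10: prefix='101' -> emit 'i', reset
Bit 11: prefix='1' (no match yet)
Bit 12: prefix='10' (no match yet)
Bit 13: prefix='100' (no match yet)
Bit 14: prefix='1001' -> emit 'h', reset
Bit 15: prefix='1' (no match yet)
Bit 16: prefix='10' (no match yet)
Bit 17: prefix='101' -> emit 'i', reset
Bit 18: prefix='1' (no match yet)
Bit 19: prefix='11' -> emit 'd', reset
Bit 20: prefix='1' (no match yet)
Bit 21: prefix='10' (no match yet)
Bit 22: prefix='100' (no match yet)
Bit 23: prefix='1000' -> emit 'a', reset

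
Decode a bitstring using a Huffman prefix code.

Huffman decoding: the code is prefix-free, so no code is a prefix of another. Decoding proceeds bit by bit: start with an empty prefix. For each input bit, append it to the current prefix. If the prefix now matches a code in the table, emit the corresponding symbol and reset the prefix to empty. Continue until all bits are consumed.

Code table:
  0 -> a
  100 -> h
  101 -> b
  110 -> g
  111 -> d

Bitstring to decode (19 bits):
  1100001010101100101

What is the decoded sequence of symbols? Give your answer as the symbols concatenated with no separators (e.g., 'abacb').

Answer: gaaababhb

Derivation:
Bit 0: prefix='1' (no match yet)
Bit 1: prefix='11' (no match yet)
Bit 2: prefix='110' -> emit 'g', reset
Bit 3: prefix='0' -> emit 'a', reset
Bit 4: prefix='0' -> emit 'a', reset
Bit 5: prefix='0' -> emit 'a', reset
Bit 6: prefix='1' (no match yet)
Bit 7: prefix='10' (no match yet)
Bit 8: prefix='101' -> emit 'b', reset
Bit 9: prefix='0' -> emit 'a', reset
Bit 10: prefix='1' (no match yet)
Bit 11: prefix='10' (no match yet)
Bit 12: prefix='101' -> emit 'b', reset
Bit 13: prefix='1' (no match yet)
Bit 14: prefix='10' (no match yet)
Bit 15: prefix='100' -> emit 'h', reset
Bit 16: prefix='1' (no match yet)
Bit 17: prefix='10' (no match yet)
Bit 18: prefix='101' -> emit 'b', reset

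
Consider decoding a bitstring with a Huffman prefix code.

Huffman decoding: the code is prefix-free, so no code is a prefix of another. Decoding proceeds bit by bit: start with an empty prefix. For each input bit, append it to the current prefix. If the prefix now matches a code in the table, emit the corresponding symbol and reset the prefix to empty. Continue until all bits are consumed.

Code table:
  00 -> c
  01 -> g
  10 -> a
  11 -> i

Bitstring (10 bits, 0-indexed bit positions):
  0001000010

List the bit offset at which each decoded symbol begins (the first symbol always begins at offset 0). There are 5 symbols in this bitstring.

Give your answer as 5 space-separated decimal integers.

Answer: 0 2 4 6 8

Derivation:
Bit 0: prefix='0' (no match yet)
Bit 1: prefix='00' -> emit 'c', reset
Bit 2: prefix='0' (no match yet)
Bit 3: prefix='01' -> emit 'g', reset
Bit 4: prefix='0' (no match yet)
Bit 5: prefix='00' -> emit 'c', reset
Bit 6: prefix='0' (no match yet)
Bit 7: prefix='00' -> emit 'c', reset
Bit 8: prefix='1' (no match yet)
Bit 9: prefix='10' -> emit 'a', reset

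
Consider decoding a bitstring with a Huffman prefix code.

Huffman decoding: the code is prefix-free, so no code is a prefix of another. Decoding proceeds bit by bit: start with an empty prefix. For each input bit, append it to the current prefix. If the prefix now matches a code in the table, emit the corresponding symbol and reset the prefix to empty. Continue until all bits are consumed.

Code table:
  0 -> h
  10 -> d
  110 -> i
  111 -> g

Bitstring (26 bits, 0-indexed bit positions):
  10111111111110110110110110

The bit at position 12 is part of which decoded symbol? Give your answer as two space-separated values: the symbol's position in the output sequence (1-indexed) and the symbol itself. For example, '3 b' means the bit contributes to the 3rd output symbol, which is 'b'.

Bit 0: prefix='1' (no match yet)
Bit 1: prefix='10' -> emit 'd', reset
Bit 2: prefix='1' (no match yet)
Bit 3: prefix='11' (no match yet)
Bit 4: prefix='111' -> emit 'g', reset
Bit 5: prefix='1' (no match yet)
Bit 6: prefix='11' (no match yet)
Bit 7: prefix='111' -> emit 'g', reset
Bit 8: prefix='1' (no match yet)
Bit 9: prefix='11' (no match yet)
Bit 10: prefix='111' -> emit 'g', reset
Bit 11: prefix='1' (no match yet)
Bit 12: prefix='11' (no match yet)
Bit 13: prefix='110' -> emit 'i', reset
Bit 14: prefix='1' (no match yet)
Bit 15: prefix='11' (no match yet)
Bit 16: prefix='110' -> emit 'i', reset

Answer: 5 i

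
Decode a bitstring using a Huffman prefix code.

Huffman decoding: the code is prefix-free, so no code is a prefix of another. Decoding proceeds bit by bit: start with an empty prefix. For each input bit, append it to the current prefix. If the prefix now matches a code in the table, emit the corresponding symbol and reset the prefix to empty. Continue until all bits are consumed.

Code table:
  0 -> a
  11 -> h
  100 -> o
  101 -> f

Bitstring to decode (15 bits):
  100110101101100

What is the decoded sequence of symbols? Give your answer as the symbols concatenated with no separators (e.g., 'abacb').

Bit 0: prefix='1' (no match yet)
Bit 1: prefix='10' (no match yet)
Bit 2: prefix='100' -> emit 'o', reset
Bit 3: prefix='1' (no match yet)
Bit 4: prefix='11' -> emit 'h', reset
Bit 5: prefix='0' -> emit 'a', reset
Bit 6: prefix='1' (no match yet)
Bit 7: prefix='10' (no match yet)
Bit 8: prefix='101' -> emit 'f', reset
Bit 9: prefix='1' (no match yet)
Bit 10: prefix='10' (no match yet)
Bit 11: prefix='101' -> emit 'f', reset
Bit 12: prefix='1' (no match yet)
Bit 13: prefix='10' (no match yet)
Bit 14: prefix='100' -> emit 'o', reset

Answer: ohaffo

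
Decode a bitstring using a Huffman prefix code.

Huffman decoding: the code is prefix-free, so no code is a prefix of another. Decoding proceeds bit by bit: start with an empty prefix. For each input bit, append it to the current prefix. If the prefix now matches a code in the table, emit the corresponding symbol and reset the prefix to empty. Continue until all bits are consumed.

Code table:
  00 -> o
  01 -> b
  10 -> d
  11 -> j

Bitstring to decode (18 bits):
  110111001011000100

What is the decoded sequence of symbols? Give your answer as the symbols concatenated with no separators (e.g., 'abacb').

Bit 0: prefix='1' (no match yet)
Bit 1: prefix='11' -> emit 'j', reset
Bit 2: prefix='0' (no match yet)
Bit 3: prefix='01' -> emit 'b', reset
Bit 4: prefix='1' (no match yet)
Bit 5: prefix='11' -> emit 'j', reset
Bit 6: prefix='0' (no match yet)
Bit 7: prefix='00' -> emit 'o', reset
Bit 8: prefix='1' (no match yet)
Bit 9: prefix='10' -> emit 'd', reset
Bit 10: prefix='1' (no match yet)
Bit 11: prefix='11' -> emit 'j', reset
Bit 12: prefix='0' (no match yet)
Bit 13: prefix='00' -> emit 'o', reset
Bit 14: prefix='0' (no match yet)
Bit 15: prefix='01' -> emit 'b', reset
Bit 16: prefix='0' (no match yet)
Bit 17: prefix='00' -> emit 'o', reset

Answer: jbjodjobo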